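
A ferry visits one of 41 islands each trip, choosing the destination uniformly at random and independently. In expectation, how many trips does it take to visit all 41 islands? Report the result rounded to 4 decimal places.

Split into phases: going from k distinct to k+1 distinct takes on average 41/(41-k) trips.
E[T] = 41/41 + 41/40 + 41/39 + ... + 41/2 + 41/1 = 41·H_{41}.
H_{41} = 4.30293, so E[T] = 176.42026.

176.4203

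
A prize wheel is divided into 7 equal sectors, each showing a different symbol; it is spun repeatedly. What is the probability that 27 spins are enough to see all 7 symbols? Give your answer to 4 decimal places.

0.8933

Let A_i be the event that symbol i is missing after 27 spins. By inclusion–exclusion on the A_i,
P(all seen) = Σ_{j=0}^{7} (-1)^j C(7,j)((7-j)/7)^27
= 1.00000 - 0.10903 + 0.00238 - 0.00001 + 0.00000 - 0.00000 + 0.00000 - 0.00000
= 0.89334.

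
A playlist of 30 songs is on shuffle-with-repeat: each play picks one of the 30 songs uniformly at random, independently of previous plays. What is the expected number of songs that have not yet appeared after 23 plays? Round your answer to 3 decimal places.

For each song, P(unseen after 23) = (29/30)^23 = 0.4585.
By linearity of expectation, E[unseen] = 30·(29/30)^23 = 13.7558.

13.756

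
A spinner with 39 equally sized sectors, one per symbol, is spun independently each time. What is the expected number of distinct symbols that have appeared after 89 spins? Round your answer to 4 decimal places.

For each symbol, P(seen in 89 spins) = 1 - (38/39)^89 = 0.90092.
By linearity of expectation, E[distinct seen] = 39·(1 - (38/39)^89) = 35.13584.

35.1358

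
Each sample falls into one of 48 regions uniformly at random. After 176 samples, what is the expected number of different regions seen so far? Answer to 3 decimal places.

For each region, P(seen in 176 samples) = 1 - (47/48)^176 = 0.9754.
By linearity of expectation, E[distinct seen] = 48·(1 - (47/48)^176) = 46.8197.

46.820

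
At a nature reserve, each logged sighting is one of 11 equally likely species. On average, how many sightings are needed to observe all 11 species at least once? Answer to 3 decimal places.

The wait to go from k to k+1 distinct species is geometric with mean 11/(11-k).
E[T] = 11/11 + 11/10 + 11/9 + ... + 11/2 + 11/1 = 11·H_{11}.
H_{11} = 3.0199, so E[T] = 33.2187.

33.219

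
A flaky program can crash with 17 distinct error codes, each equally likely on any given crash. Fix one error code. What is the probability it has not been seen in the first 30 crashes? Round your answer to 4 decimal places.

On each crash the fixed error code fails to appear with probability 16/17.
P(still missing after 30) = (16/17)^30 = 0.16223.

0.1622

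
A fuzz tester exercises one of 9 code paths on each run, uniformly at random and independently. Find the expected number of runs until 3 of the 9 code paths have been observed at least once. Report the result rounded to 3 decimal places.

Going from k to k+1 distinct takes a geometric number of runs with mean 9/(9-k).
Sum over k = 0,...,2: E = 9/9 + 9/8 + 9/7 = 3.4107.

3.411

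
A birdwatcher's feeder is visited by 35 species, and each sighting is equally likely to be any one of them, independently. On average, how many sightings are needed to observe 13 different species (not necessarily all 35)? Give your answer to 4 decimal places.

With k distinct species already seen, the next new one arrives after an expected 35/(35-k) sightings.
Sum over k = 0,...,12: E = 35/35 + 35/34 + 35/33 + ... + 35/24 + 35/23 = 15.95889.

15.9589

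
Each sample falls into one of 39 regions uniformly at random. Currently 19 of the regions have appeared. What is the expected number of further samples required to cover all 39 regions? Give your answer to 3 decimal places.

With k distinct regions already seen, the next new one takes an expected 39/(39-k) samples.
Sum over k = 19,...,38: E = 39/20 + 39/19 + 39/18 + ... + 39/2 + 39/1 = 140.3118.

140.312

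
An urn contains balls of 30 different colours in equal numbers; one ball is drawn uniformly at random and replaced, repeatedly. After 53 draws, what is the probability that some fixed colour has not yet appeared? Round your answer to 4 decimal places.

0.1658

On each draw the fixed colour fails to appear with probability 29/30.
P(still missing after 53) = (29/30)^53 = 0.16583.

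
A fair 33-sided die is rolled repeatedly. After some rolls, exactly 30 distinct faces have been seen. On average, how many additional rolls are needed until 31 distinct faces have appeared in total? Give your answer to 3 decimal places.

11.000

From k distinct to k+1 distinct takes on average 33/(33-k) rolls.
Only the k = 30 term is needed: E = 33/3 = 11.0000.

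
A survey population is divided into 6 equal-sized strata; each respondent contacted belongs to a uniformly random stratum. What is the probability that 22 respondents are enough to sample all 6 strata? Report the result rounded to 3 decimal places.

0.893

By inclusion–exclusion over which strata are missing,
P(all seen) = Σ_{j=0}^{6} (-1)^j C(6,j)((6-j)/6)^22
= 1.0000 - 0.1087 + 0.0020 - 0.0000 + 0.0000 - 0.0000 + 0.0000
= 0.8933.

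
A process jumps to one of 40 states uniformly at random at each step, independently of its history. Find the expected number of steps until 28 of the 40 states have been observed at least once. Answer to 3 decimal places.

Going from k to k+1 distinct takes a geometric number of steps with mean 40/(40-k).
Sum over k = 0,...,27: E = 40/40 + 40/39 + 40/38 + ... + 40/14 + 40/13 = 47.0133.

47.013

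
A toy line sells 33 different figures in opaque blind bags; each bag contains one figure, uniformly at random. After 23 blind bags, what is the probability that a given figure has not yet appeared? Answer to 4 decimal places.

On each blind bag the fixed figure fails to appear with probability 32/33.
P(still missing after 23) = (32/33)^23 = 0.49275.

0.4928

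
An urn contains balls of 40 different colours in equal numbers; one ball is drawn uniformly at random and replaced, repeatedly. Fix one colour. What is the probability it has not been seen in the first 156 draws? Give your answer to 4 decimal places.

On each draw the fixed colour fails to appear with probability 39/40.
P(still missing after 156) = (39/40)^156 = 0.01926.

0.0193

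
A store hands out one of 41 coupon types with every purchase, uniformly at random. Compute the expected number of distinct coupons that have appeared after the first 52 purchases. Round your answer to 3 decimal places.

29.646

For each coupon, P(seen in 52 purchases) = 1 - (40/41)^52 = 0.7231.
By linearity of expectation, E[distinct seen] = 41·(1 - (40/41)^52) = 29.6462.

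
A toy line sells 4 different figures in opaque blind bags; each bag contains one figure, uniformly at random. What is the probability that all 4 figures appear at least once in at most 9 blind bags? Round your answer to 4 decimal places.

0.7114

By inclusion–exclusion over which figures are missing,
P(all seen) = Σ_{j=0}^{4} (-1)^j C(4,j)((4-j)/4)^9
= 1.00000 - 0.30034 + 0.01172 - 0.00002 + 0.00000
= 0.71136.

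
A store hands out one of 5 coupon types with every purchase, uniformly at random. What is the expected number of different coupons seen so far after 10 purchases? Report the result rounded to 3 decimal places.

For each coupon, P(seen in 10 purchases) = 1 - (4/5)^10 = 0.8926.
By linearity of expectation, E[distinct seen] = 5·(1 - (4/5)^10) = 4.4631.

4.463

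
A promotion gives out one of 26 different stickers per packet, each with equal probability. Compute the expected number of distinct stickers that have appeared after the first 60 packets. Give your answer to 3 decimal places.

23.528

For each sticker, P(seen in 60 packets) = 1 - (25/26)^60 = 0.9049.
By linearity of expectation, E[distinct seen] = 26·(1 - (25/26)^60) = 23.5284.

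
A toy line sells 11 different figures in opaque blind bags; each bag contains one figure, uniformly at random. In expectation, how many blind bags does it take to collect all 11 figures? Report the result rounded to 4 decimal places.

Split into phases: going from k distinct to k+1 distinct takes on average 11/(11-k) blind bags.
E[T] = 11/11 + 11/10 + 11/9 + ... + 11/2 + 11/1 = 11·H_{11}.
H_{11} = 3.01988, so E[T] = 33.21865.

33.2187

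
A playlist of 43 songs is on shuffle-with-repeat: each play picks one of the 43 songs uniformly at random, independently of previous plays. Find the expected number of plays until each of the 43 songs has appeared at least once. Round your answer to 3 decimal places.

187.050

The wait to go from k to k+1 distinct songs is geometric with mean 43/(43-k).
E[T] = 43/43 + 43/42 + 43/41 + ... + 43/2 + 43/1 = 43·H_{43}.
H_{43} = 4.3500, so E[T] = 187.0499.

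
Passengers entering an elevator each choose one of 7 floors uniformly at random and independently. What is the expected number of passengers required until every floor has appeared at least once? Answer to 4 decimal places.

18.1500

The wait to go from k to k+1 distinct floors is geometric with mean 7/(7-k).
E[T] = 7/7 + 7/6 + 7/5 + ... + 7/2 + 7/1 = 7·H_{7}.
H_{7} = 2.59286, so E[T] = 18.15000.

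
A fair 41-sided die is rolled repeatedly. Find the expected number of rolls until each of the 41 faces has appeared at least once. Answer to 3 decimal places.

The wait to go from k to k+1 distinct faces is geometric with mean 41/(41-k).
E[T] = 41/41 + 41/40 + 41/39 + ... + 41/2 + 41/1 = 41·H_{41}.
H_{41} = 4.3029, so E[T] = 176.4203.

176.420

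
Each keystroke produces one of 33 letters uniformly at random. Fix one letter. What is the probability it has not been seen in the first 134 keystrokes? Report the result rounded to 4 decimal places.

Each keystroke misses the fixed letter with probability (33-1)/33 = 32/33, independently.
P(still missing after 134) = (32/33)^134 = 0.01619.

0.0162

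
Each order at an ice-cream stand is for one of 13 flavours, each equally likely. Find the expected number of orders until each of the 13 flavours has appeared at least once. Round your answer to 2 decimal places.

41.34

After k distinct flavours have appeared, the next order gives a new one with probability (13-k)/13, so the expected wait for the (k+1)-th is 13/(13-k).
E[T] = 13/13 + 13/12 + 13/11 + ... + 13/2 + 13/1 = 13·H_{13}.
H_{13} = 3.180, so E[T] = 41.342.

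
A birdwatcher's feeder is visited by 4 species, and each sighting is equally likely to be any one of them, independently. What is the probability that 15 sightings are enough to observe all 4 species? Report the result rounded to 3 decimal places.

Let A_i be the event that species i is missing after 15 sightings. By inclusion–exclusion on the A_i,
P(all seen) = Σ_{j=0}^{4} (-1)^j C(4,j)((4-j)/4)^15
= 1.0000 - 0.0535 + 0.0002 - 0.0000 + 0.0000
= 0.9467.

0.947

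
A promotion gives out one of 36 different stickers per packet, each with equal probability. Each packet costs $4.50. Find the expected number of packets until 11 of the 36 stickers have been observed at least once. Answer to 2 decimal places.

12.91

Going from k to k+1 distinct takes a geometric number of packets with mean 36/(36-k).
Sum over k = 0,...,10: E = 36/36 + 36/35 + 36/34 + ... + 36/27 + 36/26 = 12.910.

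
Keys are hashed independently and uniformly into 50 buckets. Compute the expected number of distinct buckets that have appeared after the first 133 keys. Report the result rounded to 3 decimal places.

For each bucket, P(seen in 133 keys) = 1 - (49/50)^133 = 0.9319.
By linearity of expectation, E[distinct seen] = 50·(1 - (49/50)^133) = 46.5956.

46.596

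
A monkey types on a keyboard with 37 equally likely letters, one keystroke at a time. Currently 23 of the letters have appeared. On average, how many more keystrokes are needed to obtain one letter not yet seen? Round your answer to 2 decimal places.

The number of keystrokes until the next new letter is geometric with success probability 14/37, so its mean is 37/14.
E = 37/14 = 2.643.

2.64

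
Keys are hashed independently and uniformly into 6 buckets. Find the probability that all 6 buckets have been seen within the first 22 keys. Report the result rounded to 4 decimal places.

By inclusion–exclusion over which buckets are missing,
P(all seen) = Σ_{j=0}^{6} (-1)^j C(6,j)((6-j)/6)^22
= 1.00000 - 0.10868 + 0.00200 - 0.00000 + 0.00000 - 0.00000 + 0.00000
= 0.89332.

0.8933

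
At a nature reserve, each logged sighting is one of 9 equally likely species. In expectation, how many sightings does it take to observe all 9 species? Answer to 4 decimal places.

25.4607

The wait to go from k to k+1 distinct species is geometric with mean 9/(9-k).
E[T] = 9/9 + 9/8 + 9/7 + ... + 9/2 + 9/1 = 9·H_{9}.
H_{9} = 2.82897, so E[T] = 25.46071.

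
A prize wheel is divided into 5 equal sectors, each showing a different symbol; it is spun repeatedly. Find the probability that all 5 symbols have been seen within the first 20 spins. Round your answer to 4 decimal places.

Let A_i be the event that symbol i is missing after 20 spins. By inclusion–exclusion on the A_i,
P(all seen) = Σ_{j=0}^{5} (-1)^j C(5,j)((5-j)/5)^20
= 1.00000 - 0.05765 + 0.00037 - 0.00000 + 0.00000 - 0.00000
= 0.94272.

0.9427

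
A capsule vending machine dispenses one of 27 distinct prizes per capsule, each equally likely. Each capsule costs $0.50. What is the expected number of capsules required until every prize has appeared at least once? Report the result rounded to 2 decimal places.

105.07

The wait to go from k to k+1 distinct prizes is geometric with mean 27/(27-k).
E[T] = 27/27 + 27/26 + 27/25 + ... + 27/2 + 27/1 = 27·H_{27}.
H_{27} = 3.891, so E[T] = 105.069.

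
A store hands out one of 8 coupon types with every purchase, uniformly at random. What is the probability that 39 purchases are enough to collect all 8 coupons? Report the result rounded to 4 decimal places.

0.9566

By inclusion–exclusion over which coupons are missing,
P(all seen) = Σ_{j=0}^{8} (-1)^j C(8,j)((8-j)/8)^39
= 1.00000 - 0.04379 + 0.00038 - 0.00000 + 0.00000 - 0.00000 + 0.00000 - 0.00000 + 0.00000
= 0.95658.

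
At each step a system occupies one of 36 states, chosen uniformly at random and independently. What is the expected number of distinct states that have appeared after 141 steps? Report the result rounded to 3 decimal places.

35.322

For each state, P(seen in 141 steps) = 1 - (35/36)^141 = 0.9812.
By linearity of expectation, E[distinct seen] = 36·(1 - (35/36)^141) = 35.3220.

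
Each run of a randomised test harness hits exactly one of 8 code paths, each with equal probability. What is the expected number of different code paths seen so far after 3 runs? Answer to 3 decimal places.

For each code path, P(seen in 3 runs) = 1 - (7/8)^3 = 0.3301.
By linearity of expectation, E[distinct seen] = 8·(1 - (7/8)^3) = 2.6406.

2.641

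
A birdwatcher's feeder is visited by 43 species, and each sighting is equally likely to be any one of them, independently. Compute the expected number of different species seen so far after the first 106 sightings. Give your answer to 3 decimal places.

For each species, P(seen in 106 sightings) = 1 - (42/43)^106 = 0.9174.
By linearity of expectation, E[distinct seen] = 43·(1 - (42/43)^106) = 39.4499.

39.450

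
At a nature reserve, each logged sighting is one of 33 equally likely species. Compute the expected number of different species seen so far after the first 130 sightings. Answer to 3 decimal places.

For each species, P(seen in 130 sightings) = 1 - (32/33)^130 = 0.9817.
By linearity of expectation, E[distinct seen] = 33·(1 - (32/33)^130) = 32.3958.

32.396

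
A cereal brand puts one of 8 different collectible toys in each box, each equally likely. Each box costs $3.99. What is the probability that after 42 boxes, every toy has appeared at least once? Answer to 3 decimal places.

By inclusion–exclusion over which toys are missing,
P(all seen) = Σ_{j=0}^{8} (-1)^j C(8,j)((8-j)/8)^42
= 1.0000 - 0.0293 + 0.0002 - 0.0000 + 0.0000 - 0.0000 + 0.0000 - 0.0000 + 0.0000
= 0.9708.

0.971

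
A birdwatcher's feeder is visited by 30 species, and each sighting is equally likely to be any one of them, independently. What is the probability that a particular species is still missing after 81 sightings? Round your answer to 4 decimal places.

0.0642

Each sighting misses the fixed species with probability (30-1)/30 = 29/30, independently.
P(still missing after 81) = (29/30)^81 = 0.06418.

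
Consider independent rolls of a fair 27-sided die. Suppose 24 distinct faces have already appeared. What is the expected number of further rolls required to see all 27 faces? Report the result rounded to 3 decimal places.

49.500

From k distinct to k+1 distinct takes on average 27/(27-k) rolls.
Sum over k = 24,...,26: E = 27/3 + 27/2 + 27/1 = 49.5000.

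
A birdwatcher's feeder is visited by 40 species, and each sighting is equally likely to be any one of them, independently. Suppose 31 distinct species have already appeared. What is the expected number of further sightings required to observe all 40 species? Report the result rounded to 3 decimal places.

113.159

The wait to go from k to k+1 distinct species is geometric with mean 40/(40-k).
Sum over k = 31,...,39: E = 40/9 + 40/8 + 40/7 + ... + 40/2 + 40/1 = 113.1587.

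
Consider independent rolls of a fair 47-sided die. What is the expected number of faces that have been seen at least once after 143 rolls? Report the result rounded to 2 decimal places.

44.83

For each face, P(seen in 143 rolls) = 1 - (46/47)^143 = 0.954.
By linearity of expectation, E[distinct seen] = 47·(1 - (46/47)^143) = 44.830.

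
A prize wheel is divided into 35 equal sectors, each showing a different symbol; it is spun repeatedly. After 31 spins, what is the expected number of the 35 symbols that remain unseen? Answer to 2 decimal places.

For each symbol, P(unseen after 31) = (34/35)^31 = 0.407.
By linearity of expectation, E[unseen] = 35·(34/35)^31 = 14.250.

14.25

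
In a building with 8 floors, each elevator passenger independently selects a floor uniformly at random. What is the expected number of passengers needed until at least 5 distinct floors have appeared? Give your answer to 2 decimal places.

7.08

With k distinct floors already seen, the next new one arrives after an expected 8/(8-k) passengers.
Sum over k = 0,...,4: E = 8/8 + 8/7 + 8/6 + 8/5 + 8/4 = 7.076.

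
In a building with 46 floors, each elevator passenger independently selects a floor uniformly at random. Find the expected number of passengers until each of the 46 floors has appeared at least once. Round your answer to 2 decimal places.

203.17

Split into phases: going from k distinct to k+1 distinct takes on average 46/(46-k) passengers.
E[T] = 46/46 + 46/45 + 46/44 + ... + 46/2 + 46/1 = 46·H_{46}.
H_{46} = 4.417, so E[T] = 203.168.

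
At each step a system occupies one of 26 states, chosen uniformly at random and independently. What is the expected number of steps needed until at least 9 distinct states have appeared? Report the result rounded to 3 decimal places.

10.787

Going from k to k+1 distinct takes a geometric number of steps with mean 26/(26-k).
Sum over k = 0,...,8: E = 26/26 + 26/25 + 26/24 + ... + 26/19 + 26/18 = 10.7865.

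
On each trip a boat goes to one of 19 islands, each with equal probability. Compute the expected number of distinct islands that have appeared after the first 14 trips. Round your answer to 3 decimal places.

10.087

For each island, P(seen in 14 trips) = 1 - (18/19)^14 = 0.5309.
By linearity of expectation, E[distinct seen] = 19·(1 - (18/19)^14) = 10.0871.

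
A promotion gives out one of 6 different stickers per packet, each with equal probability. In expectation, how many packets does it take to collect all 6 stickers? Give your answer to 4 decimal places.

14.7000

After k distinct stickers have appeared, the next packet gives a new one with probability (6-k)/6, so the expected wait for the (k+1)-th is 6/(6-k).
E[T] = 6/6 + 6/5 + 6/4 + 6/3 + 6/2 + 6/1 = 6·H_{6}.
H_{6} = 2.45000, so E[T] = 14.70000.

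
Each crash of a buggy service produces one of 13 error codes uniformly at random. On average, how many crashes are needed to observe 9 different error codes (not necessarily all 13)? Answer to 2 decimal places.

Going from k to k+1 distinct takes a geometric number of crashes with mean 13/(13-k).
Sum over k = 0,...,8: E = 13/13 + 13/12 + 13/11 + ... + 13/6 + 13/5 = 14.258.

14.26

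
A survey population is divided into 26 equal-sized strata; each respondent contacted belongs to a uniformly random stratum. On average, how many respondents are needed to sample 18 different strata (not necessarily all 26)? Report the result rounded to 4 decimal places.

29.5506

Going from k to k+1 distinct takes a geometric number of respondents with mean 26/(26-k).
Sum over k = 0,...,17: E = 26/26 + 26/25 + 26/24 + ... + 26/10 + 26/9 = 29.55063.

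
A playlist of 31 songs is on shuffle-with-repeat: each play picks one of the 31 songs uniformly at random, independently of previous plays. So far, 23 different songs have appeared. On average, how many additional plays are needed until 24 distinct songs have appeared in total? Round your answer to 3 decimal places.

With k distinct songs already seen, the next new one takes an expected 31/(31-k) plays.
Only the k = 23 term is needed: E = 31/8 = 3.8750.

3.875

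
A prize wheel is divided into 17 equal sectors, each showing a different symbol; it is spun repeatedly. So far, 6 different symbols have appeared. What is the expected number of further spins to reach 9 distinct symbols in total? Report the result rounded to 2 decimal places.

With k distinct symbols already seen, the next new one takes an expected 17/(17-k) spins.
Sum over k = 6,...,8: E = 17/11 + 17/10 + 17/9 = 5.134.

5.13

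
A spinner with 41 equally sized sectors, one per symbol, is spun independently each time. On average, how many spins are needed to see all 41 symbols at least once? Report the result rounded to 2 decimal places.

176.42

Split into phases: going from k distinct to k+1 distinct takes on average 41/(41-k) spins.
E[T] = 41/41 + 41/40 + 41/39 + ... + 41/2 + 41/1 = 41·H_{41}.
H_{41} = 4.303, so E[T] = 176.420.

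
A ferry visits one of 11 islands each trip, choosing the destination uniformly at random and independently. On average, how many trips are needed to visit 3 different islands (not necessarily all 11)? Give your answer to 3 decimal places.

Going from k to k+1 distinct takes a geometric number of trips with mean 11/(11-k).
Sum over k = 0,...,2: E = 11/11 + 11/10 + 11/9 = 3.3222.

3.322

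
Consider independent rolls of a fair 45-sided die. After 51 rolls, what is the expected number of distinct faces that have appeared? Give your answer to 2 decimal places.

For each face, P(seen in 51 rolls) = 1 - (44/45)^51 = 0.682.
By linearity of expectation, E[distinct seen] = 45·(1 - (44/45)^51) = 30.696.

30.70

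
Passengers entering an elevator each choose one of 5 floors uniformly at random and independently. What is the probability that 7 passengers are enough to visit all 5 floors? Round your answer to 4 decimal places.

0.2150

By inclusion–exclusion over which floors are missing,
P(all seen) = Σ_{j=0}^{5} (-1)^j C(5,j)((5-j)/5)^7
= 1.00000 - 1.04858 + 0.27994 - 0.01638 + 0.00006 - 0.00000
= 0.21504.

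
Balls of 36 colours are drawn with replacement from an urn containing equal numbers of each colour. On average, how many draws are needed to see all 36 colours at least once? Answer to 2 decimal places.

After k distinct colours have appeared, the next draw gives a new one with probability (36-k)/36, so the expected wait for the (k+1)-th is 36/(36-k).
E[T] = 36/36 + 36/35 + 36/34 + ... + 36/2 + 36/1 = 36·H_{36}.
H_{36} = 4.175, so E[T] = 150.284.

150.28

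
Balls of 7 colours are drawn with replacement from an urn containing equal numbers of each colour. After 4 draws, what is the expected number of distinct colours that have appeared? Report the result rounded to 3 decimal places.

For each colour, P(seen in 4 draws) = 1 - (6/7)^4 = 0.4602.
By linearity of expectation, E[distinct seen] = 7·(1 - (6/7)^4) = 3.2216.

3.222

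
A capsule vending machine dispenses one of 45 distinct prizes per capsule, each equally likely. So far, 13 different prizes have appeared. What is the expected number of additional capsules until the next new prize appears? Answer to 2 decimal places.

Each capsule yields a new prize with probability (45-13)/45 = 32/45, so the wait is geometric with mean 45/32.
E = 45/32 = 1.406.

1.41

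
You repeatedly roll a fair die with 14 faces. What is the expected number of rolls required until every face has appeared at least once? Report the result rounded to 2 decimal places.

45.52

Split into phases: going from k distinct to k+1 distinct takes on average 14/(14-k) rolls.
E[T] = 14/14 + 14/13 + 14/12 + ... + 14/2 + 14/1 = 14·H_{14}.
H_{14} = 3.252, so E[T] = 45.522.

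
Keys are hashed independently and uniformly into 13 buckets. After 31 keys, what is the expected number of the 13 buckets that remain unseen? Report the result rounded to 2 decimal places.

1.09

For each bucket, P(unseen after 31) = (12/13)^31 = 0.084.
By linearity of expectation, E[unseen] = 13·(12/13)^31 = 1.087.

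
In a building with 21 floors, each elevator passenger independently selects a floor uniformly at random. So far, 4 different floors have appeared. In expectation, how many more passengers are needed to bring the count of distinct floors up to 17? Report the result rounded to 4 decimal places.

28.4806

With k distinct floors already seen, the next new one takes an expected 21/(21-k) passengers.
Sum over k = 4,...,16: E = 21/17 + 21/16 + 21/15 + ... + 21/6 + 21/5 = 28.48060.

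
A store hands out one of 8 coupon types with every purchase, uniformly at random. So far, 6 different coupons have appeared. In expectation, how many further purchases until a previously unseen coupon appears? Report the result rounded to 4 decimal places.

4.0000

Each purchase yields a new coupon with probability (8-6)/8 = 2/8, so the wait is geometric with mean 8/2.
E = 8/2 = 4.00000.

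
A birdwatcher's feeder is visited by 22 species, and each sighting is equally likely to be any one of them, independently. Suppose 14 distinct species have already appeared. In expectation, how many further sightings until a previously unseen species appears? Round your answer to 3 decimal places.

2.750

The number of sightings until the next new species is geometric with success probability 8/22, so its mean is 22/8.
E = 22/8 = 2.7500.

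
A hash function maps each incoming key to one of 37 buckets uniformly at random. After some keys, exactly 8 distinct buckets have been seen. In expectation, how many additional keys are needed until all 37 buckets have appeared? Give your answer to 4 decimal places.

146.5812

From k distinct to k+1 distinct takes on average 37/(37-k) keys.
Sum over k = 8,...,36: E = 37/29 + 37/28 + 37/27 + ... + 37/2 + 37/1 = 146.58119.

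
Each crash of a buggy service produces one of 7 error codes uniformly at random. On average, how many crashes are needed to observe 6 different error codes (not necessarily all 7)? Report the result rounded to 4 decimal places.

11.1500

Going from k to k+1 distinct takes a geometric number of crashes with mean 7/(7-k).
Sum over k = 0,...,5: E = 7/7 + 7/6 + 7/5 + 7/4 + 7/3 + 7/2 = 11.15000.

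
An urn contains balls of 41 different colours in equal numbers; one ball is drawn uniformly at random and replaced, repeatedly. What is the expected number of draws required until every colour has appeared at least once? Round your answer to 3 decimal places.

176.420

After k distinct colours have appeared, the next draw gives a new one with probability (41-k)/41, so the expected wait for the (k+1)-th is 41/(41-k).
E[T] = 41/41 + 41/40 + 41/39 + ... + 41/2 + 41/1 = 41·H_{41}.
H_{41} = 4.3029, so E[T] = 176.4203.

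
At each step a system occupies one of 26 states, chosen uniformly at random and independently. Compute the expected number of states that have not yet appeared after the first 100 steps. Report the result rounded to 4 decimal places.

0.5148

For each state, P(unseen after 100) = (25/26)^100 = 0.01980.
By linearity of expectation, E[unseen] = 26·(25/26)^100 = 0.51480.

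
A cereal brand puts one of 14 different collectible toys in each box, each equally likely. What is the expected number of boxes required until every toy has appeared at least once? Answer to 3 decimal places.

The wait to go from k to k+1 distinct toys is geometric with mean 14/(14-k).
E[T] = 14/14 + 14/13 + 14/12 + ... + 14/2 + 14/1 = 14·H_{14}.
H_{14} = 3.2516, so E[T] = 45.5219.

45.522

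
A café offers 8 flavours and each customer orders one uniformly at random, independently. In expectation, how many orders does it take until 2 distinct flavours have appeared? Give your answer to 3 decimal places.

2.143

Going from k to k+1 distinct takes a geometric number of orders with mean 8/(8-k).
Sum over k = 0,...,1: E = 8/8 + 8/7 = 2.1429.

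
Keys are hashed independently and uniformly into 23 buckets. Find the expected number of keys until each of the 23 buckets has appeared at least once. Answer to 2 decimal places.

The wait to go from k to k+1 distinct buckets is geometric with mean 23/(23-k).
E[T] = 23/23 + 23/22 + 23/21 + ... + 23/2 + 23/1 = 23·H_{23}.
H_{23} = 3.734, so E[T] = 85.889.

85.89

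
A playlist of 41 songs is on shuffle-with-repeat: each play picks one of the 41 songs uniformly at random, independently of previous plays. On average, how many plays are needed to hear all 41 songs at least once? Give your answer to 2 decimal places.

The wait to go from k to k+1 distinct songs is geometric with mean 41/(41-k).
E[T] = 41/41 + 41/40 + 41/39 + ... + 41/2 + 41/1 = 41·H_{41}.
H_{41} = 4.303, so E[T] = 176.420.

176.42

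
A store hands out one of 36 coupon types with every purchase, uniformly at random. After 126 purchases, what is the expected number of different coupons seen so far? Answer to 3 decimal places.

For each coupon, P(seen in 126 purchases) = 1 - (35/36)^126 = 0.9713.
By linearity of expectation, E[distinct seen] = 36·(1 - (35/36)^126) = 34.9654.

34.965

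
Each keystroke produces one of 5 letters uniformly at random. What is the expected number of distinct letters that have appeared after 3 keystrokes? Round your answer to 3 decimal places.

2.440

For each letter, P(seen in 3 keystrokes) = 1 - (4/5)^3 = 0.4880.
By linearity of expectation, E[distinct seen] = 5·(1 - (4/5)^3) = 2.4400.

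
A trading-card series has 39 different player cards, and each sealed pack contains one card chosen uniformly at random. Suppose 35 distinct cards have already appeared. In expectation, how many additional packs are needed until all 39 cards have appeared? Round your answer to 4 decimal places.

81.2500

The wait to go from k to k+1 distinct cards is geometric with mean 39/(39-k).
Sum over k = 35,...,38: E = 39/4 + 39/3 + 39/2 + 39/1 = 81.25000.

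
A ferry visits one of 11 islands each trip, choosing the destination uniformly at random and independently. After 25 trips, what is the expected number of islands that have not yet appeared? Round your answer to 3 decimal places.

1.015

For each island, P(unseen after 25) = (10/11)^25 = 0.0923.
By linearity of expectation, E[unseen] = 11·(10/11)^25 = 1.0153.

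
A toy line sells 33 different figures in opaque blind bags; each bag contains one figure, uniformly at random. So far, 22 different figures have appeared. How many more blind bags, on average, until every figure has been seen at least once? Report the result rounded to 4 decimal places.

99.6560

From k distinct to k+1 distinct takes on average 33/(33-k) blind bags.
Sum over k = 22,...,32: E = 33/11 + 33/10 + 33/9 + ... + 33/2 + 33/1 = 99.65595.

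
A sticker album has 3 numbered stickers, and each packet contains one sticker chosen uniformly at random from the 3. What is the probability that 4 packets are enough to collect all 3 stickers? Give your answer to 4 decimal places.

By inclusion–exclusion over which stickers are missing,
P(all seen) = Σ_{j=0}^{3} (-1)^j C(3,j)((3-j)/3)^4
= 1.00000 - 0.59259 + 0.03704 - 0.00000
= 0.44444.

0.4444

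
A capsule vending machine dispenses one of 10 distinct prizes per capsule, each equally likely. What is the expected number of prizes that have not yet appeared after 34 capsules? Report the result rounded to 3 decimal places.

For each prize, P(unseen after 34) = (9/10)^34 = 0.0278.
By linearity of expectation, E[unseen] = 10·(9/10)^34 = 0.2781.

0.278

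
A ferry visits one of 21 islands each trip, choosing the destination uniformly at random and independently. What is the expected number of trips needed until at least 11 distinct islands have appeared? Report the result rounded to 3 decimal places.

Going from k to k+1 distinct takes a geometric number of trips with mean 21/(21-k).
Sum over k = 0,...,10: E = 21/21 + 21/20 + 21/19 + ... + 21/12 + 21/11 = 15.0442.

15.044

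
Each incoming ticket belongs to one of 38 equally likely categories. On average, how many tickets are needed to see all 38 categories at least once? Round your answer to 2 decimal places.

160.66

Split into phases: going from k distinct to k+1 distinct takes on average 38/(38-k) tickets.
E[T] = 38/38 + 38/37 + 38/36 + ... + 38/2 + 38/1 = 38·H_{38}.
H_{38} = 4.228, so E[T] = 160.660.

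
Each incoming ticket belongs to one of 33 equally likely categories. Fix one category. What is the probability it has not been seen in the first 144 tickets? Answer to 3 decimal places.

Each ticket misses the fixed category with probability (33-1)/33 = 32/33, independently.
P(still missing after 144) = (32/33)^144 = 0.0119.

0.012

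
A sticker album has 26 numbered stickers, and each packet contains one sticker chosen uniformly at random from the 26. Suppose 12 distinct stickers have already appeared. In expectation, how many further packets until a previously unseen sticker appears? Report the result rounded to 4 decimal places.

1.8571

Each packet yields a new sticker with probability (26-12)/26 = 14/26, so the wait is geometric with mean 26/14.
E = 26/14 = 1.85714.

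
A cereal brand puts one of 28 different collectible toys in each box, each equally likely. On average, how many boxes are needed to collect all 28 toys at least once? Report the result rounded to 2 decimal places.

After k distinct toys have appeared, the next box gives a new one with probability (28-k)/28, so the expected wait for the (k+1)-th is 28/(28-k).
E[T] = 28/28 + 28/27 + 28/26 + ... + 28/2 + 28/1 = 28·H_{28}.
H_{28} = 3.927, so E[T] = 109.961.

109.96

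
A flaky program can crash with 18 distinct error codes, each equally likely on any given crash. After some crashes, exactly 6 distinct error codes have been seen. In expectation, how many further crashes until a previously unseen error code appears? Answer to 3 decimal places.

1.500

The number of crashes until the next new error code is geometric with success probability 12/18, so its mean is 18/12.
E = 18/12 = 1.5000.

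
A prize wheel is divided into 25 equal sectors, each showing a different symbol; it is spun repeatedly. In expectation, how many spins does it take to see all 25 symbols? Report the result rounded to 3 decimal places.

Split into phases: going from k distinct to k+1 distinct takes on average 25/(25-k) spins.
E[T] = 25/25 + 25/24 + 25/23 + ... + 25/2 + 25/1 = 25·H_{25}.
H_{25} = 3.8160, so E[T] = 95.3990.

95.399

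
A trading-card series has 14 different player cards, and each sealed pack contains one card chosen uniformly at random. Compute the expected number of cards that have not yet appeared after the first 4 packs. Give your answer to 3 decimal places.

10.409

For each card, P(unseen after 4) = (13/14)^4 = 0.7435.
By linearity of expectation, E[unseen] = 14·(13/14)^4 = 10.4085.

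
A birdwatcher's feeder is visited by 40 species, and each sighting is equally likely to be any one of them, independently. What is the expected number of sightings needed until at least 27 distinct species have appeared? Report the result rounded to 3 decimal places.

43.936

With k distinct species already seen, the next new one arrives after an expected 40/(40-k) sightings.
Sum over k = 0,...,26: E = 40/40 + 40/39 + 40/38 + ... + 40/15 + 40/14 = 43.9364.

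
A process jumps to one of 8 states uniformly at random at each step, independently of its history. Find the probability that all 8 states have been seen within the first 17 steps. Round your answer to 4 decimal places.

0.3656

By inclusion–exclusion over which states are missing,
P(all seen) = Σ_{j=0}^{8} (-1)^j C(8,j)((8-j)/8)^17
= 1.00000 - 0.82647 + 0.21047 - 0.01897 + 0.00053 - 0.00000 + 0.00000 - 0.00000 + 0.00000
= 0.36556.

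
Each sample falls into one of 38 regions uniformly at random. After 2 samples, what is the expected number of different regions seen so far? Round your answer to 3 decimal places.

1.974

For each region, P(seen in 2 samples) = 1 - (37/38)^2 = 0.0519.
By linearity of expectation, E[distinct seen] = 38·(1 - (37/38)^2) = 1.9737.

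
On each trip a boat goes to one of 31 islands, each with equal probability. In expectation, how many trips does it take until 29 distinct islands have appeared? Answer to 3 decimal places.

78.345

With k distinct islands already seen, the next new one arrives after an expected 31/(31-k) trips.
Sum over k = 0,...,28: E = 31/31 + 31/30 + 31/29 + ... + 31/4 + 31/3 = 78.3446.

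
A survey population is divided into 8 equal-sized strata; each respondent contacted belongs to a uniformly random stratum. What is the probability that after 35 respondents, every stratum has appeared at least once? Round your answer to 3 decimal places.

0.926

By inclusion–exclusion over which strata are missing,
P(all seen) = Σ_{j=0}^{8} (-1)^j C(8,j)((8-j)/8)^35
= 1.0000 - 0.0747 + 0.0012 - 0.0000 + 0.0000 - 0.0000 + 0.0000 - 0.0000 + 0.0000
= 0.9265.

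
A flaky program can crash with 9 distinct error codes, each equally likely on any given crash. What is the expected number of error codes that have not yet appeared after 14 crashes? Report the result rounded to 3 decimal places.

For each error code, P(unseen after 14) = (8/9)^14 = 0.1922.
By linearity of expectation, E[unseen] = 9·(8/9)^14 = 1.7302.

1.730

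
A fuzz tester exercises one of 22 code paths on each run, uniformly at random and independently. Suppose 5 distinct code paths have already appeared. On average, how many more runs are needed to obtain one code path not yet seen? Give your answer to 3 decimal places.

Each run yields a new code path with probability (22-5)/22 = 17/22, so the wait is geometric with mean 22/17.
E = 22/17 = 1.2941.

1.294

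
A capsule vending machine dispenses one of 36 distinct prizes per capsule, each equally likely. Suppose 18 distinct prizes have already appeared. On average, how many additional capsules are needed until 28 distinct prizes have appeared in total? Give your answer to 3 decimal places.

27.981

With k distinct prizes already seen, the next new one takes an expected 36/(36-k) capsules.
Sum over k = 18,...,27: E = 36/18 + 36/17 + 36/16 + ... + 36/10 + 36/9 = 27.9810.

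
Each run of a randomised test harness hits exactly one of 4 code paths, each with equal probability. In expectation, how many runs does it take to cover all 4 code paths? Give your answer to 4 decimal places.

8.3333

Split into phases: going from k distinct to k+1 distinct takes on average 4/(4-k) runs.
E[T] = 4/4 + 4/3 + 4/2 + 4/1 = 4·H_{4}.
H_{4} = 2.08333, so E[T] = 8.33333.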